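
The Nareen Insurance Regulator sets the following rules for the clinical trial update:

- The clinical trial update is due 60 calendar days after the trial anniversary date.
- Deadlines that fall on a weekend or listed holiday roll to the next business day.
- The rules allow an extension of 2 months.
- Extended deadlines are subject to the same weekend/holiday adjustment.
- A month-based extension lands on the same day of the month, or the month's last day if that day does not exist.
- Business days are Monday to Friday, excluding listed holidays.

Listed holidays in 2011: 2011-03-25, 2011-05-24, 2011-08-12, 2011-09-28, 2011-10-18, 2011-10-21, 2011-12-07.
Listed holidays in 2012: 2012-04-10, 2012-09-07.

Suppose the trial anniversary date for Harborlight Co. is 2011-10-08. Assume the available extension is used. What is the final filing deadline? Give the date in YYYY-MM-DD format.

2012-02-08

From 2011-10-08, 60 calendar days later is 2011-12-07.
Because 2011-12-07 is a listed holiday, the deadline becomes 2011-12-08 (Thursday).
Add 2 months to 2011-12-08: 2012-02-08.
2012-02-08 falls on a Wednesday, which is a business day, so no adjustment is needed.
Final deadline: 2012-02-08.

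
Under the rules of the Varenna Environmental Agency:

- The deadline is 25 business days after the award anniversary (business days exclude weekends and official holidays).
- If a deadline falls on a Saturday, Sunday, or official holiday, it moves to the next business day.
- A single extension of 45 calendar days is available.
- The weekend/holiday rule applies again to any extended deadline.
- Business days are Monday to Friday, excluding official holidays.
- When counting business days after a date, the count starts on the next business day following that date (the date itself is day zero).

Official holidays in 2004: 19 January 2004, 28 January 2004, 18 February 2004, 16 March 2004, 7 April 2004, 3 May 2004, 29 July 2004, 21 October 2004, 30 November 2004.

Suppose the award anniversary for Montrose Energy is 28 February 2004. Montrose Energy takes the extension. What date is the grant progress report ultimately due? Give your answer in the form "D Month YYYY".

20 May 2004

Counting 25 business days after 28 February 2004 (skipping weekends and listed holidays) reaches 5 April 2004.
5 April 2004 is a Monday and not a listed holiday, so it stands.
Applying the 45-calendar-day extension: 5 April 2004 + 45 days = 20 May 2004.
20 May 2004 is a Thursday and not a listed holiday, so it stands.
Deadline: 20 May 2004.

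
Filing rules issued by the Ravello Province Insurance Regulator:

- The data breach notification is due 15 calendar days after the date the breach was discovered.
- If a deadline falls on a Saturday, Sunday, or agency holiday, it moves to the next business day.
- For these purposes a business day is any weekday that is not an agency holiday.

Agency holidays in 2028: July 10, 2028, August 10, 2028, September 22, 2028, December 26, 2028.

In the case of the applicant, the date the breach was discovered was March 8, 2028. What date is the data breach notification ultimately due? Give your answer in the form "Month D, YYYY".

Adding 15 calendar days to March 8, 2028 gives March 23, 2028.
March 23, 2028 is a Thursday and not a listed holiday, so it stands.
So the filing is due March 23, 2028.

March 23, 2028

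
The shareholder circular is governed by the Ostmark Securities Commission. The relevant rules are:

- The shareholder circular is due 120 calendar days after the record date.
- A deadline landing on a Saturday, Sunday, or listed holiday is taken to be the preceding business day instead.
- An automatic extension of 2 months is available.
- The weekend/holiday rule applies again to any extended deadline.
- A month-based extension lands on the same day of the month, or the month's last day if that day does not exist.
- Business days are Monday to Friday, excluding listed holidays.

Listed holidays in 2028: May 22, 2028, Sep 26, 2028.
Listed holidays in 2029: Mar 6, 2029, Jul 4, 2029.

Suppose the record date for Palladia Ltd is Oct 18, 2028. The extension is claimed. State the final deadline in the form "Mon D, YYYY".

Trigger date Oct 18, 2028 + 120 calendar days = Feb 15, 2029.
Feb 15, 2029 falls on a Thursday, which is a business day, so no adjustment is needed.
Add 2 months to Feb 15, 2029: Apr 15, 2029.
Apr 15, 2029 is a Sunday; the preceding business day is Apr 13, 2029 (Friday).
So the filing is due Apr 13, 2029.

Apr 13, 2029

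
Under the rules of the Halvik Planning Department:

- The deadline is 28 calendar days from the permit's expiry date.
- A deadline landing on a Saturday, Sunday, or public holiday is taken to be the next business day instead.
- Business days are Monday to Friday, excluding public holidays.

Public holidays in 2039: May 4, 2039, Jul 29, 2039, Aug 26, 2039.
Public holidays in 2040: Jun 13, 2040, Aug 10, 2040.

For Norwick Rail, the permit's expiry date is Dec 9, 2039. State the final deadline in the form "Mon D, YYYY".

Jan 6, 2040

28 calendar days after Dec 9, 2039 is Jan 6, 2040.
Jan 6, 2040 falls on a Friday, which is a business day, so no adjustment is needed.
Deadline: Jan 6, 2040.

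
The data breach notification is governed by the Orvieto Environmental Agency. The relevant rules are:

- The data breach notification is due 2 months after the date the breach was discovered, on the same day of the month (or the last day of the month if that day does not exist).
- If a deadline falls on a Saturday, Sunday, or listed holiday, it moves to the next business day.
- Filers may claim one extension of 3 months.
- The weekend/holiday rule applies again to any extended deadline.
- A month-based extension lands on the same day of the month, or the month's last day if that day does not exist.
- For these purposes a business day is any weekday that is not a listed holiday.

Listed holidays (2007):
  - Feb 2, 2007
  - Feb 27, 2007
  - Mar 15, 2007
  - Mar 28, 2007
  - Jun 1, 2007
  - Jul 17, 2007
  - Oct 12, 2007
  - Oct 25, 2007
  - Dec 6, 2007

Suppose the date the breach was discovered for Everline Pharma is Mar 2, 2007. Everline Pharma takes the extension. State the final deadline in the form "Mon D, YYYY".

Aug 2, 2007

2 months from Mar 2, 2007 is May 2, 2007.
May 2, 2007 falls on a Wednesday, which is a business day, so no adjustment is needed.
The 3 months extension carries May 2, 2007 to Aug 2, 2007.
Aug 2, 2007 falls on a Thursday, which is a business day, so no adjustment is needed.
So the filing is due Aug 2, 2007.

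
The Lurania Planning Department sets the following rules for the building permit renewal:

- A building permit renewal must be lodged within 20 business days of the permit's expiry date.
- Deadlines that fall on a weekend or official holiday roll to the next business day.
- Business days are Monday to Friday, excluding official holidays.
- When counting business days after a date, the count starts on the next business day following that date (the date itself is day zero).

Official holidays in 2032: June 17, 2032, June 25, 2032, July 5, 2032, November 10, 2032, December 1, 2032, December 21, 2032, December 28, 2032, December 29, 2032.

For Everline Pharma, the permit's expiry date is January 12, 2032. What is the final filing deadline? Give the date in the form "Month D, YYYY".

Counting 20 business days after January 12, 2032 (skipping weekends and listed holidays) reaches February 9, 2032.
February 9, 2032 is a Monday and not a listed holiday, so it stands.
So the filing is due February 9, 2032.

February 9, 2032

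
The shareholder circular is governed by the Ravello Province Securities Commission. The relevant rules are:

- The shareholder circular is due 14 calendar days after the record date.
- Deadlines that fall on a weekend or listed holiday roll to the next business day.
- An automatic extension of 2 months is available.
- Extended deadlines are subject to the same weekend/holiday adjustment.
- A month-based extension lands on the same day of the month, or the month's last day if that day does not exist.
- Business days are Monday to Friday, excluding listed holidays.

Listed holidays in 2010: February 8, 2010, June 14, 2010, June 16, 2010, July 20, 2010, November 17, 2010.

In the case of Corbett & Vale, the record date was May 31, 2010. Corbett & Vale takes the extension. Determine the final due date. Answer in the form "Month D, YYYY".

14 calendar days after May 31, 2010 is June 14, 2010.
June 14, 2010 is a listed holiday; the next business day is June 15, 2010 (Tuesday).
The 2 months extension carries June 15, 2010 to August 15, 2010.
Because August 15, 2010 is a Sunday, the deadline becomes August 16, 2010 (Monday).
The final due date is August 16, 2010.

August 16, 2010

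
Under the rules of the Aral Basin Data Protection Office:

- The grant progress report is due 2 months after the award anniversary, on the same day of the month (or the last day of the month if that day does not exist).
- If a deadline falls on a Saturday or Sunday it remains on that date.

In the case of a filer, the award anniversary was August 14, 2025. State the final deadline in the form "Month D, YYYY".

October 14, 2025

2 months after August 14, 2025, on the same day of the month, is October 14, 2025.
No adjustment is made for weekends or holidays, so October 14, 2025 stands.
Deadline: October 14, 2025.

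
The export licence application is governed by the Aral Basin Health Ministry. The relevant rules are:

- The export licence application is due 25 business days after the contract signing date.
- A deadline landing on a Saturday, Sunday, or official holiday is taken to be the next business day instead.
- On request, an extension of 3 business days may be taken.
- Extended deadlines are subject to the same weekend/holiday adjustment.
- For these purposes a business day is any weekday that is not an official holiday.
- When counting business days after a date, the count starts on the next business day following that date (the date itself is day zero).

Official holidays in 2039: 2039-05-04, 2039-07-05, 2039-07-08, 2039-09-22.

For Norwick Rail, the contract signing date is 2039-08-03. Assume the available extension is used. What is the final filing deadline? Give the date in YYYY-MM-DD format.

2039-09-12

Starting the day after 2039-08-03 and counting 25 business days lands on 2039-09-07.
Since 2039-09-07 is a Wednesday and not a holiday, the date is unchanged.
The 3-business-day extension runs from 2039-09-07 to 2039-09-12.
2039-09-12 (Monday) is already a business day.
The final due date is 2039-09-12.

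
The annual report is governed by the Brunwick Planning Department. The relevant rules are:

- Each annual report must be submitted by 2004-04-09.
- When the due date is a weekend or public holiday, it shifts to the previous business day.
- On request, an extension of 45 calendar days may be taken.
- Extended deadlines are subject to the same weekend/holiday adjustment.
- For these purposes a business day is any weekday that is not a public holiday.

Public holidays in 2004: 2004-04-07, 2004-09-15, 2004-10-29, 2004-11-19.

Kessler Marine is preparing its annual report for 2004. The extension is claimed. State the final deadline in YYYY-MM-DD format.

The stated deadline is 2004-04-09.
2004-04-09 falls on a Friday, which is a business day, so no adjustment is needed.
Applying the 45-calendar-day extension: 2004-04-09 + 45 days = 2004-05-24.
2004-05-24 falls on a Monday, which is a business day, so no adjustment is needed.
Final deadline: 2004-05-24.

2004-05-24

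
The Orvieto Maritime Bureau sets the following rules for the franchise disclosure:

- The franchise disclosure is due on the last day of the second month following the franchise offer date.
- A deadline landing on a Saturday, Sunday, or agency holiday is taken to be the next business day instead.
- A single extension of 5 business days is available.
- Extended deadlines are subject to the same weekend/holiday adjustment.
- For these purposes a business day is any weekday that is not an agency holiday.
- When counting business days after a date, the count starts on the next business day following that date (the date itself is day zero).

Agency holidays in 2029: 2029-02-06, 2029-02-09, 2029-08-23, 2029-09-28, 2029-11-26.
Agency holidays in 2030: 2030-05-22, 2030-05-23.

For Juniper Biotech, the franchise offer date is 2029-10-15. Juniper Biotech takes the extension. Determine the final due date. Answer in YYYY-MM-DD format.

2030-01-07

The second month after 2029-10-15 is December 2029, whose last day is 2029-12-31.
2029-12-31 (Monday) is already a business day.
Applying the 5-business-day extension: 5 business days after 2029-12-31 is 2030-01-07.
2030-01-07 (Monday) is already a business day.
The final due date is 2030-01-07.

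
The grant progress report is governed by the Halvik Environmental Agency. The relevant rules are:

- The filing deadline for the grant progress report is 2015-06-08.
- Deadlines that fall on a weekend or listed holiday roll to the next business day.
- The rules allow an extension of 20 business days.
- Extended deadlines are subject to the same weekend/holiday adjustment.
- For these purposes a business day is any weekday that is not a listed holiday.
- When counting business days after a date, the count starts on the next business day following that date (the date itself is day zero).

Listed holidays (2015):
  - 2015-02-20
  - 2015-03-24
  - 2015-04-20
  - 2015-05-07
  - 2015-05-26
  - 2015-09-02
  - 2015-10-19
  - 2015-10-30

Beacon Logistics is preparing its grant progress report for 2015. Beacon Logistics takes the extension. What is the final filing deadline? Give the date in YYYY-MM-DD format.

2015-07-06

The stated deadline is 2015-06-08.
2015-06-08 (Monday) is already a business day.
The 20-business-day extension runs from 2015-06-08 to 2015-07-06.
2015-07-06 is a Monday and not a listed holiday, so it stands.
Final deadline: 2015-07-06.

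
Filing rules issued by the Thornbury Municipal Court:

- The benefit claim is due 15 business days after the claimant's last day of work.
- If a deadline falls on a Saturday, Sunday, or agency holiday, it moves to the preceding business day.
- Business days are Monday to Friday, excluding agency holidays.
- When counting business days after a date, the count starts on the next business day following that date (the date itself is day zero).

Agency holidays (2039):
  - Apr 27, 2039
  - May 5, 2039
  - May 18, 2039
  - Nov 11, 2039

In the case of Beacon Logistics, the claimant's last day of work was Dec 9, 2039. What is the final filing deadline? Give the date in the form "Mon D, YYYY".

Dec 30, 2039

15 business days after Dec 9, 2039, excluding weekends and holidays, is Dec 30, 2039.
Dec 30, 2039 falls on a Friday, which is a business day, so no adjustment is needed.
So the filing is due Dec 30, 2039.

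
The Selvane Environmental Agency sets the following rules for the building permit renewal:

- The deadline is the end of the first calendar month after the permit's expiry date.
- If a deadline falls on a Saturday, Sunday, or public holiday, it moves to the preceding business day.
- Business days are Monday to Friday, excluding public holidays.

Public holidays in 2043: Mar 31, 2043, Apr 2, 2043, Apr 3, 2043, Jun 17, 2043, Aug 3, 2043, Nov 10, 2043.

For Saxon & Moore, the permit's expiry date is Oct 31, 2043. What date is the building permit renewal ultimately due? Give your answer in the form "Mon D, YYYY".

The first month after Oct 31, 2043 is November 2043, whose last day is Nov 30, 2043.
Nov 30, 2043 falls on a Monday, which is a business day, so no adjustment is needed.
Final deadline: Nov 30, 2043.

Nov 30, 2043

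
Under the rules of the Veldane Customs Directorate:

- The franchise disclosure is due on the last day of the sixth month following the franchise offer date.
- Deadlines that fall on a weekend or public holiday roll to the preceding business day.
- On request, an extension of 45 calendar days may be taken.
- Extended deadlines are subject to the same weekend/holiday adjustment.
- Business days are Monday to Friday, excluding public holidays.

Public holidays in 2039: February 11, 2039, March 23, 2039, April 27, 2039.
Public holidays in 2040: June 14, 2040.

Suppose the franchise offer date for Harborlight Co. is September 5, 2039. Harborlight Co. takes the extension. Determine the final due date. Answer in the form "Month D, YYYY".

The sixth month after September 5, 2039 is March 2040, whose last day is March 31, 2040.
March 31, 2040 falls on a Saturday. Rolling to the preceding business day gives March 30, 2040, a Friday.
Applying the 45-calendar-day extension: March 30, 2040 + 45 days = May 14, 2040.
May 14, 2040 (Monday) is already a business day.
Final deadline: May 14, 2040.

May 14, 2040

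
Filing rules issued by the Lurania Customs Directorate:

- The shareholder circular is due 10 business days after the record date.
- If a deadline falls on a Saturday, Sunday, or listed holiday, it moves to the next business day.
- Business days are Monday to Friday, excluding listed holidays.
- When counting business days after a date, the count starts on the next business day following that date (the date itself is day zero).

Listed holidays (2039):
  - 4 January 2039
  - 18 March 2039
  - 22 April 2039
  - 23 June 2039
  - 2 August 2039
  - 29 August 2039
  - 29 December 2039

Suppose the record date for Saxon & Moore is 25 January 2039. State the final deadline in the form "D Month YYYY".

Counting 10 business days after 25 January 2039 (skipping weekends and listed holidays) reaches 8 February 2039.
Since 8 February 2039 is a Tuesday and not a holiday, the date is unchanged.
So the filing is due 8 February 2039.

8 February 2039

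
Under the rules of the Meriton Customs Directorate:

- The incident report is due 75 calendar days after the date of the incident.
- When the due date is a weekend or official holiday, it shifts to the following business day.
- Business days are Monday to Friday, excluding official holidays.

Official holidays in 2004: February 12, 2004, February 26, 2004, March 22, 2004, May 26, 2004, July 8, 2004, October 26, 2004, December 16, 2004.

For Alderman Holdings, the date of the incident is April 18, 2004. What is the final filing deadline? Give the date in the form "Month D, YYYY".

Trigger date April 18, 2004 + 75 calendar days = July 2, 2004.
July 2, 2004 is a Friday and not a listed holiday, so it stands.
Deadline: July 2, 2004.

July 2, 2004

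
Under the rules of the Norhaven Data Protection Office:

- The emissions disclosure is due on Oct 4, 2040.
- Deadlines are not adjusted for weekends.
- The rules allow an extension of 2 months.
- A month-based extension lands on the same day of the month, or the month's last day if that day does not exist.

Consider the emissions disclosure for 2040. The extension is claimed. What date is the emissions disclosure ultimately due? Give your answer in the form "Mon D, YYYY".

Start from the fixed due date, Oct 4, 2040.
No adjustment is made for weekends or holidays, so Oct 4, 2040 stands.
The 2 months extension carries Oct 4, 2040 to Dec 4, 2040.
No adjustment is made for weekends or holidays, so Dec 4, 2040 stands.
Deadline: Dec 4, 2040.

Dec 4, 2040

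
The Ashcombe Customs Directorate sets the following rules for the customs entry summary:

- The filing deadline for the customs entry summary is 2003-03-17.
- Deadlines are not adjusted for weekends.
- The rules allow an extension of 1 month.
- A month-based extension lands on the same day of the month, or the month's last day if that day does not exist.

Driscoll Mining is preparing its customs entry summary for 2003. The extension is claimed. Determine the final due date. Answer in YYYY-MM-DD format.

Start from the fixed due date, 2003-03-17.
2003-03-17 falls on a Monday. The rules make no weekend/holiday allowance, so it remains 2003-03-17.
Add 1 month to 2003-03-17: 2003-04-17.
No adjustment is made for weekends or holidays, so 2003-04-17 stands.
The final due date is 2003-04-17.

2003-04-17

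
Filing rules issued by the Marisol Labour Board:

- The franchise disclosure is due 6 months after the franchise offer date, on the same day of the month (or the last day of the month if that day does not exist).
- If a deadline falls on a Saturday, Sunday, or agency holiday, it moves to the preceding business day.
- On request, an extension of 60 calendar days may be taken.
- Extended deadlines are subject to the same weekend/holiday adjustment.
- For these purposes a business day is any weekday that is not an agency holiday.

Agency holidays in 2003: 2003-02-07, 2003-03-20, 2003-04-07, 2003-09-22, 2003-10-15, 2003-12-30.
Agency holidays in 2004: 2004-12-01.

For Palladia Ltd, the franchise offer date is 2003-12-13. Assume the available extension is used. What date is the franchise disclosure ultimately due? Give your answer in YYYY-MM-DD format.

Moving 6 months forward from 2003-12-13 on the corresponding day gives 2004-06-13.
2004-06-13 is a Sunday; the preceding business day is 2004-06-11 (Friday).
Applying the 60-calendar-day extension: 2004-06-11 + 60 days = 2004-08-10.
2004-08-10 is a Tuesday and not a listed holiday, so it stands.
So the filing is due 2004-08-10.

2004-08-10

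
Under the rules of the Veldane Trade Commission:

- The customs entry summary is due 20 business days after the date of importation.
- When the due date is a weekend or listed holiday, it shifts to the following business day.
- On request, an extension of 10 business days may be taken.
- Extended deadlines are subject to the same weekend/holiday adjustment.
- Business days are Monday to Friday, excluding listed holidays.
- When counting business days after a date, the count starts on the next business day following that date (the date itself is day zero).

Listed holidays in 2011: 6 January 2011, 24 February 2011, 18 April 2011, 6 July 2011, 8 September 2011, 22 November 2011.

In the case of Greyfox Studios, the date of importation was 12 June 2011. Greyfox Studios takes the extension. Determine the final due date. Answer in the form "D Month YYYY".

20 business days after 12 June 2011, excluding weekends and holidays, is 11 July 2011.
11 July 2011 falls on a Monday, which is a business day, so no adjustment is needed.
The 10-business-day extension runs from 11 July 2011 to 25 July 2011.
Since 25 July 2011 is a Monday and not a holiday, the date is unchanged.
So the filing is due 25 July 2011.

25 July 2011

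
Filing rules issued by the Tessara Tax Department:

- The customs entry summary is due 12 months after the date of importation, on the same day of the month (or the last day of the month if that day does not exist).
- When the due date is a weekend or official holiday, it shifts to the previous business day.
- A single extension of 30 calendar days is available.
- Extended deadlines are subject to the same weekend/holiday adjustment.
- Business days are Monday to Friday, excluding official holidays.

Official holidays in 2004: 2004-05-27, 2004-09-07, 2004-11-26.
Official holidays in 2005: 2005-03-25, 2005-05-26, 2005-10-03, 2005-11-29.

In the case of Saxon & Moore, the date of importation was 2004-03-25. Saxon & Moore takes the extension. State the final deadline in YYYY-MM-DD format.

Moving 12 months forward from 2004-03-25 on the corresponding day gives 2005-03-25.
2005-03-25 falls on a listed holiday. Rolling to the preceding business day gives 2005-03-24, a Thursday.
Applying the 30-calendar-day extension: 2005-03-24 + 30 days = 2005-04-23.
2005-04-23 is a Saturday, so it moves to the preceding business day, 2005-04-22 (Friday).
So the filing is due 2005-04-22.

2005-04-22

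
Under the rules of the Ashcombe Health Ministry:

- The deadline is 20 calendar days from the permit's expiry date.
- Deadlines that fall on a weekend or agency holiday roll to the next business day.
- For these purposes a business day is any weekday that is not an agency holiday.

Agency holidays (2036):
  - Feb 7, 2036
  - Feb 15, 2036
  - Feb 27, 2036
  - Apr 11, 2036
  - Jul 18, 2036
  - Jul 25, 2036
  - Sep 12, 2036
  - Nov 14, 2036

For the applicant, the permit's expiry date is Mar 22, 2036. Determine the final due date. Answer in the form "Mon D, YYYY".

Apr 14, 2036

Trigger date Mar 22, 2036 + 20 calendar days = Apr 11, 2036.
Apr 11, 2036 is a listed holiday, so it moves to the next business day, Apr 14, 2036 (Monday).
So the filing is due Apr 14, 2036.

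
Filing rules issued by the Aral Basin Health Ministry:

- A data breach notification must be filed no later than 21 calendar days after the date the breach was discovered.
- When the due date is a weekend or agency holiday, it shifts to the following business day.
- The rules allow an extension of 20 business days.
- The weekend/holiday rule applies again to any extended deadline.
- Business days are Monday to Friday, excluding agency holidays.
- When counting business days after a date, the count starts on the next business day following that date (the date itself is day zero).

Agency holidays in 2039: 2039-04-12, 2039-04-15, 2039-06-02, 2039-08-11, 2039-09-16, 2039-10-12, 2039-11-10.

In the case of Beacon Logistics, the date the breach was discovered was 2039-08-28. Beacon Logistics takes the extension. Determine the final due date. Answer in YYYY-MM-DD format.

2039-10-18

From 2039-08-28, 21 calendar days later is 2039-09-18.
2039-09-18 is a Sunday; the next business day is 2039-09-19 (Monday).
The 20-business-day extension runs from 2039-09-19 to 2039-10-18.
2039-10-18 (Tuesday) is already a business day.
Deadline: 2039-10-18.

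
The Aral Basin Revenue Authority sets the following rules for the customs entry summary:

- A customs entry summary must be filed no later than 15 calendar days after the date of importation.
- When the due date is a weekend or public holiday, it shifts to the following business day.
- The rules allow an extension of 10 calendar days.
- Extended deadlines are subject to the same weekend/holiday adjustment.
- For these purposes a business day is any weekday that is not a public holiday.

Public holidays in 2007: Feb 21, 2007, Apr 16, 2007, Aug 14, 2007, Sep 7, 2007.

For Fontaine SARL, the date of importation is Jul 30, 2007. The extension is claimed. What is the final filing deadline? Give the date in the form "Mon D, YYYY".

Aug 27, 2007

15 calendar days after Jul 30, 2007 is Aug 14, 2007.
Because Aug 14, 2007 is a listed holiday, the deadline becomes Aug 15, 2007 (Wednesday).
Add the 10 calendar-day extension to Aug 15, 2007: Aug 25, 2007.
Because Aug 25, 2007 is a Saturday, the deadline becomes Aug 27, 2007 (Monday).
So the filing is due Aug 27, 2007.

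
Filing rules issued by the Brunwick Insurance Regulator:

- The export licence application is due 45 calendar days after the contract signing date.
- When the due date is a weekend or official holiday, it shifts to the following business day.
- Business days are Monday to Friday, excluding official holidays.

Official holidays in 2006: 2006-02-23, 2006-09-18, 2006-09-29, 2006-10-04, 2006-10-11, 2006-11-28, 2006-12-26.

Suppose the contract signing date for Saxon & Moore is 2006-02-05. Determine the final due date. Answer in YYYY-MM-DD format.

2006-03-22

Adding 45 calendar days to 2006-02-05 gives 2006-03-22.
2006-03-22 is a Wednesday and not a listed holiday, so it stands.
So the filing is due 2006-03-22.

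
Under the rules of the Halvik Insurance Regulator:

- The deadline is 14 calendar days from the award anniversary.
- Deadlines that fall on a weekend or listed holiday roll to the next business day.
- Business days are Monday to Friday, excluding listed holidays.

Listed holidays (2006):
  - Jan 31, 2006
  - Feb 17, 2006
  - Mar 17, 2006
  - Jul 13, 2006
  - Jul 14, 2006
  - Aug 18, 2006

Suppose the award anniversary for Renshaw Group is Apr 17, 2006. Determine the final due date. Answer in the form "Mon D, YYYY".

May 1, 2006

From Apr 17, 2006, 14 calendar days later is May 1, 2006.
May 1, 2006 is a Monday and not a listed holiday, so it stands.
So the filing is due May 1, 2006.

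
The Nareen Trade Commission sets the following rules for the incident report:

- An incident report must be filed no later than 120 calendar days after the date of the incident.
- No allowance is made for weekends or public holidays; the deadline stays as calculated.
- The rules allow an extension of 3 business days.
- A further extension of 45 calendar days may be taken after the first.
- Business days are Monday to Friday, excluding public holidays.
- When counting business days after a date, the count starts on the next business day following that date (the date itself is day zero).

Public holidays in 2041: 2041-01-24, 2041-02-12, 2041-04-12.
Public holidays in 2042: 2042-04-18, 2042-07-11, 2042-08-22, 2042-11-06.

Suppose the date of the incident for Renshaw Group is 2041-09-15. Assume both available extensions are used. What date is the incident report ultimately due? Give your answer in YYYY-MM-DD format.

120 calendar days after 2041-09-15 is 2042-01-13.
No adjustment is made for weekends or holidays, so 2042-01-13 stands.
Applying the 3-business-day extension: 3 business days after 2042-01-13 is 2042-01-16.
2042-01-16 falls on a Thursday. The rules make no weekend/holiday allowance, so it remains 2042-01-16.
The 45-calendar-day extension moves the deadline from 2042-01-16 to 2042-03-02.
No adjustment is made for weekends or holidays, so 2042-03-02 stands.
Final deadline: 2042-03-02.

2042-03-02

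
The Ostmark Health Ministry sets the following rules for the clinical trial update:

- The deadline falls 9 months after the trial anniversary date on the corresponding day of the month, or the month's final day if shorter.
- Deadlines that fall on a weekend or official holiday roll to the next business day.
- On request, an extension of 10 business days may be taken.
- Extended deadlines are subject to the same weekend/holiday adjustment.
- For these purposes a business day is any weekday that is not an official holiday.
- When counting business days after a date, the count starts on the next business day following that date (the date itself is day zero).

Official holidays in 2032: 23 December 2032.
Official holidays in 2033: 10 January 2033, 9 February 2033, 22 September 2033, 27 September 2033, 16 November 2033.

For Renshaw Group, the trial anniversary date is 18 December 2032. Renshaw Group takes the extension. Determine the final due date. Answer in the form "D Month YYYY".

5 October 2033

Moving 9 months forward from 18 December 2032 on the corresponding day gives 18 September 2033.
18 September 2033 is a Sunday, so it moves to the next business day, 19 September 2033 (Monday).
Counting 10 further business days from 19 September 2033 reaches 5 October 2033.
5 October 2033 is a Wednesday and not a listed holiday, so it stands.
Deadline: 5 October 2033.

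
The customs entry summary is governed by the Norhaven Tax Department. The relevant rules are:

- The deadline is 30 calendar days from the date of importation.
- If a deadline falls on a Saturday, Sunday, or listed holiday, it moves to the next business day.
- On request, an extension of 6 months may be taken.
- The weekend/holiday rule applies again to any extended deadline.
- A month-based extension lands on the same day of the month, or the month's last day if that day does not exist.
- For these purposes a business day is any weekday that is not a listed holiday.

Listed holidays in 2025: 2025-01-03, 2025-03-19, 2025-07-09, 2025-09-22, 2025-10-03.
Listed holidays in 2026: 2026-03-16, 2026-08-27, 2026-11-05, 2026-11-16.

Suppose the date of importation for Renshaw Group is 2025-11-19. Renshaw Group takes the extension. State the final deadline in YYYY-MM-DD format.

2026-06-19

30 calendar days after 2025-11-19 is 2025-12-19.
Since 2025-12-19 is a Friday and not a holiday, the date is unchanged.
Add 6 months to 2025-12-19: 2026-06-19.
2026-06-19 is a Friday and not a listed holiday, so it stands.
Deadline: 2026-06-19.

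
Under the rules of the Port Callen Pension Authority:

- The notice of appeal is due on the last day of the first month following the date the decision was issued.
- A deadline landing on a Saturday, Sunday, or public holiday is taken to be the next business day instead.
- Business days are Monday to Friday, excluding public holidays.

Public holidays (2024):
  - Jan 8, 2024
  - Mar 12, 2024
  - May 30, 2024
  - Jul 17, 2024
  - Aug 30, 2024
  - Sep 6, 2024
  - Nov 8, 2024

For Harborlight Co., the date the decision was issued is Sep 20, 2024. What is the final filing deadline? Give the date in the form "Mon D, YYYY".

1 month after Sep 20, 2024 falls in October 2024; the last day of that month is Oct 31, 2024.
Oct 31, 2024 (Thursday) is already a business day.
The final due date is Oct 31, 2024.

Oct 31, 2024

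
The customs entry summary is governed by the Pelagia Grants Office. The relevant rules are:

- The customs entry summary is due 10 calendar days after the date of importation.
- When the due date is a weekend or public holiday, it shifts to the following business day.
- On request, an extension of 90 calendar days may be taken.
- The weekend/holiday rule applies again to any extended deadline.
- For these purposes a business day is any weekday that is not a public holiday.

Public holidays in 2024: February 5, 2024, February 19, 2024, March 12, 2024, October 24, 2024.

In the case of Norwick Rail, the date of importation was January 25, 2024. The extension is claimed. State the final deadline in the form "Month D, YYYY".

10 calendar days after January 25, 2024 is February 4, 2024.
February 4, 2024 is a Sunday, so it moves to the next business day, February 6, 2024 (Tuesday).
The 90-calendar-day extension moves the deadline from February 6, 2024 to May 6, 2024.
May 6, 2024 (Monday) is already a business day.
Deadline: May 6, 2024.

May 6, 2024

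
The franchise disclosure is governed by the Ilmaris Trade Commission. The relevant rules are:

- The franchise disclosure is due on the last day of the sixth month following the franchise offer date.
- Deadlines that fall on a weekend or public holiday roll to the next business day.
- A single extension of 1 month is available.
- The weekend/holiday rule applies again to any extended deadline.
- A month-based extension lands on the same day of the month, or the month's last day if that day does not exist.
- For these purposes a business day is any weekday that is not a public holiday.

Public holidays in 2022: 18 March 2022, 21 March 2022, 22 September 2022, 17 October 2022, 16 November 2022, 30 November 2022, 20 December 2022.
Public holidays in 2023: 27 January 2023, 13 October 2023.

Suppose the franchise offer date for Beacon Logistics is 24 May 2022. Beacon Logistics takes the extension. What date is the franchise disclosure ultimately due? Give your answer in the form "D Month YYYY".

2 January 2023

6 months after 24 May 2022 is November 2022; that month ends on 30 November 2022.
Because 30 November 2022 is a listed holiday, the deadline becomes 1 December 2022 (Thursday).
Applying the 1 month extension: 1 month after 1 December 2022 is 1 January 2023.
1 January 2023 is a Sunday, so it moves to the next business day, 2 January 2023 (Monday).
Final deadline: 2 January 2023.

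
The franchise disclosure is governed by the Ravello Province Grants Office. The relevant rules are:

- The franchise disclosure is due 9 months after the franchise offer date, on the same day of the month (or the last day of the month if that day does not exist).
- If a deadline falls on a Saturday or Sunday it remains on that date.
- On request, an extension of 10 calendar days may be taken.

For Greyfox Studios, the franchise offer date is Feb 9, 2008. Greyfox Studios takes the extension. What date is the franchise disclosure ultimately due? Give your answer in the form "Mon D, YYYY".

Nov 19, 2008

Moving 9 months forward from Feb 9, 2008 on the corresponding day gives Nov 9, 2008.
No adjustment is made for weekends or holidays, so Nov 9, 2008 stands.
The 10-calendar-day extension moves the deadline from Nov 9, 2008 to Nov 19, 2008.
No adjustment is made for weekends or holidays, so Nov 19, 2008 stands.
Deadline: Nov 19, 2008.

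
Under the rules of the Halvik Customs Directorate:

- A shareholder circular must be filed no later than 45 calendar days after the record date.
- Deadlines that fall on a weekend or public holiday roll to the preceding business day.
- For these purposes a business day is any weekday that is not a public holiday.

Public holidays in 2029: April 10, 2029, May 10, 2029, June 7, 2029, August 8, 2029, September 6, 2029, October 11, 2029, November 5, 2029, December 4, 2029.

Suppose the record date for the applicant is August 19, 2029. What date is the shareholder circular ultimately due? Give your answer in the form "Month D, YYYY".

October 3, 2029

From August 19, 2029, 45 calendar days later is October 3, 2029.
October 3, 2029 (Wednesday) is already a business day.
Final deadline: October 3, 2029.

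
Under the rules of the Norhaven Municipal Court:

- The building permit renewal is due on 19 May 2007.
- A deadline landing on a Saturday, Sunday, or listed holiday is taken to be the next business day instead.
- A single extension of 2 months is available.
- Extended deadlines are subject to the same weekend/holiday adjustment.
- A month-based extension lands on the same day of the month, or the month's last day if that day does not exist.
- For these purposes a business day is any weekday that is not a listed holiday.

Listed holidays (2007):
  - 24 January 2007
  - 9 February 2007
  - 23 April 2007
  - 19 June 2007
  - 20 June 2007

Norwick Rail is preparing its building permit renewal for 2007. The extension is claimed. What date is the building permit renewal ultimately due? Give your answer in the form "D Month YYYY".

23 July 2007

The stated deadline is 19 May 2007.
Because 19 May 2007 is a Saturday, the deadline becomes 21 May 2007 (Monday).
Applying the 2 months extension: 2 months after 21 May 2007 is 21 July 2007.
21 July 2007 falls on a Saturday. Rolling to the next business day gives 23 July 2007, a Monday.
Deadline: 23 July 2007.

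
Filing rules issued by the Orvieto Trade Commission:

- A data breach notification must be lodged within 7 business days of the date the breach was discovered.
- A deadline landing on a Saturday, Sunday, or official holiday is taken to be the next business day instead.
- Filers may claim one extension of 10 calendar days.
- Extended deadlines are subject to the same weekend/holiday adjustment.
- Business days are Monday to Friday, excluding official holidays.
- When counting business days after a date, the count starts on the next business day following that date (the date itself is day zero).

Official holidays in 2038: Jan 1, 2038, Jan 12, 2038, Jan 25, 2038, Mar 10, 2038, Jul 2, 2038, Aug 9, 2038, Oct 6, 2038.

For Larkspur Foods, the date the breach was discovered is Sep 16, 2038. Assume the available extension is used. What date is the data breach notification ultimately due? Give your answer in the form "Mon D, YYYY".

Starting the day after Sep 16, 2038 and counting 7 business days lands on Sep 27, 2038.
Sep 27, 2038 falls on a Monday, which is a business day, so no adjustment is needed.
Add the 10 calendar-day extension to Sep 27, 2038: Oct 7, 2038.
Oct 7, 2038 (Thursday) is already a business day.
So the filing is due Oct 7, 2038.

Oct 7, 2038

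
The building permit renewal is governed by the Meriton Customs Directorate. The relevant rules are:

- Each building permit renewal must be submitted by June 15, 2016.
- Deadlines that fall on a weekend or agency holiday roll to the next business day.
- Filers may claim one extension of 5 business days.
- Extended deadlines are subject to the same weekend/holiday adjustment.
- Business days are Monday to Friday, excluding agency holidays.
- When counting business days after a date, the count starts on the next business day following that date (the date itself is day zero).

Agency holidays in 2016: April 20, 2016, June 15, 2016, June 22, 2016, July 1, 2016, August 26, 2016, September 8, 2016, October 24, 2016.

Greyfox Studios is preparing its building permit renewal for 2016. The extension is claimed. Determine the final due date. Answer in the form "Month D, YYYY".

June 24, 2016

The stated deadline is June 15, 2016.
June 15, 2016 is a listed holiday, so it moves to the next business day, June 16, 2016 (Thursday).
Counting 5 further business days from June 16, 2016 reaches June 24, 2016.
Since June 24, 2016 is a Friday and not a holiday, the date is unchanged.
The final due date is June 24, 2016.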